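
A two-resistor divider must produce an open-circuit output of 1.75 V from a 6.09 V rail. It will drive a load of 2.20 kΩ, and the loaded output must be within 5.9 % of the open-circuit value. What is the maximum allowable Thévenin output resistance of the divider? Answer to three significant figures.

Loading drop = R_th/(R_th + R_L) ≤ 0.0590, so R_th ≤ R_L · ε/(1−ε) = 2.20 kΩ × 0.0590/0.9410 = 138 Ω.
(Any R1, R2 with R2/(R1+R2) = 0.287 and R1‖R2 ≤ 138 Ω will meet the spec.)

R_th ≤ 138 Ω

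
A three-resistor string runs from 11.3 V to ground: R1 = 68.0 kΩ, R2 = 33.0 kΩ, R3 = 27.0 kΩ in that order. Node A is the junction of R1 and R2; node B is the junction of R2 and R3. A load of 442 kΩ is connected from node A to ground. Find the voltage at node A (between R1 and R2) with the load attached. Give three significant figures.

Below node A the series string R2+R3 = 60.00 kΩ sits in parallel with the 442 kΩ load: 52.83 kΩ.
V_A = 11.3 × 52.83/(68.0 + 52.83) = 4.94 V.

V ≈ 4.94 V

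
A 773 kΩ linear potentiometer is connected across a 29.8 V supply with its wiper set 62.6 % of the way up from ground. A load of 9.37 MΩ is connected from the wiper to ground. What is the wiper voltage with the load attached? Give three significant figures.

The wiper splits the pot into (1−α)R = 289.1 kΩ above and αR = 483.9 kΩ below.
Lower section ‖ load = 460.1 kΩ.
V_wiper = 29.8 × 460.1/(289.1 + 460.1) = 18.3 V.

V ≈ 18.3 V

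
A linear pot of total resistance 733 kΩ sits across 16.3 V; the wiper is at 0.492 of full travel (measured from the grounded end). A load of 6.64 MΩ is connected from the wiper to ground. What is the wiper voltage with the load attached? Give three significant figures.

V ≈ 7.80 V

The wiper splits the pot into (1−α)R = 372.4 kΩ above and αR = 360.6 kΩ below.
Lower section ‖ load = 342.1 kΩ.
V_wiper = 16.3 × 342.1/(372.4 + 342.1) = 7.80 V.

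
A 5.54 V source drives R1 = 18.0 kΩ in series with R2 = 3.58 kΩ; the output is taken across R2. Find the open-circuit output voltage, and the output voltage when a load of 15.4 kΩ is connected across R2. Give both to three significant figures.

Open-circuit: V = 5.54 × 3.58/(18.0 + 3.58) = 0.919 V.
With the load, R2 becomes R2‖R_L = 2.905 kΩ, so V = 5.54 × 2.905/20.90 = 0.770 V.

Unloaded: 0.919 V; loaded: 0.770 V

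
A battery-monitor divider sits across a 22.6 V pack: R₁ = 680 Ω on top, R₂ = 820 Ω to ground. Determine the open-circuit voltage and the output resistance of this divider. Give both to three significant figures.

V_th is the open-circuit tap voltage: 22.6 × 820/(680 + 820) = 12.4 V.
With the supply zeroed, R₁ and R₂ appear in parallel from the tap: R_th = R₁‖R₂ = (680 × 820)/1500 = 372 Ω.

V_th = 12.4 V, R_th = 372 Ω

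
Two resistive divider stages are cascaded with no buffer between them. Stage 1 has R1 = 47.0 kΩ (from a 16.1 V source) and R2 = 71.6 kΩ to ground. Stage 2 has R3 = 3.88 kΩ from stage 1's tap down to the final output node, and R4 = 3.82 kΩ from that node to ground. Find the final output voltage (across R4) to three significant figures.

Stage 2 presents R3+R4 = 7.700 kΩ as a load on stage 1's tap.
Stage 1's lower leg becomes R2‖(R3+R4) = 6.952 kΩ, so V_mid = 16.1 × 6.952/53.95 = 2.075 V.
Stage 2 is itself unloaded: V_out = V_mid × R4/(R3+R4) = 2.075 × 3.82/7.700 = 1.03 V.

V_out ≈ 1.03 V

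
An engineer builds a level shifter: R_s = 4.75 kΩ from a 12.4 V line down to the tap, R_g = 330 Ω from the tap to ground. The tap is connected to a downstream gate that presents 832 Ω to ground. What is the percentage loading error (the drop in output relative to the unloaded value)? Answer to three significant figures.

27.1 %

Unloaded V = 12.4 × 330/5080 = 0.8055 V.
Loaded: R_g‖R_L = 236.3 Ω, giving V = 12.4 × 236.3/4986 = 0.5876 V.
Drop = (0.8055 − 0.5876) / 0.8055 = 27.1 %.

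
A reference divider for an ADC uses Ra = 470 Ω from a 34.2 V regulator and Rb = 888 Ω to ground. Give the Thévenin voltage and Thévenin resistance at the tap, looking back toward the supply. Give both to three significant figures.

V_th is the open-circuit tap voltage: 34.2 × 888/(470 + 888) = 22.4 V.
With the supply zeroed, Ra and Rb appear in parallel from the tap: R_th = Ra‖Rb = (470 × 888)/1358 = 307 Ω.

V_th = 22.4 V, R_th = 307 Ω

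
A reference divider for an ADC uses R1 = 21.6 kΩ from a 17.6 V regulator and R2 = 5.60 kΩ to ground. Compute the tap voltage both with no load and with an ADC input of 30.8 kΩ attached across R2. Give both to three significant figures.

Unloaded: 3.62 V; loaded: 3.17 V

Open-circuit: V = 17.6 × 5.60/(21.6 + 5.60) = 3.62 V.
With the load, R2 becomes R2‖R_L = 4.738 kΩ, so V = 17.6 × 4.738/26.34 = 3.17 V.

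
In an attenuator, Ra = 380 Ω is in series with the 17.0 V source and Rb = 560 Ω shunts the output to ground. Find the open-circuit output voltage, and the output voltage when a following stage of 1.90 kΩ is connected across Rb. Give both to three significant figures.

Open-circuit: V = 17.0 × 560/(380 + 560) = 10.1 V.
With the load, Rb becomes Rb‖R_L = 432.5 Ω, so V = 17.0 × 432.5/812.5 = 9.05 V.

Unloaded: 10.1 V; loaded: 9.05 V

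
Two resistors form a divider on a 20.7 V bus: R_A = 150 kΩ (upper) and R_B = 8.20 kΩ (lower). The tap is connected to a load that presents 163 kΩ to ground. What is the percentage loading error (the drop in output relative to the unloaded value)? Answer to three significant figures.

The divider's output (Thévenin) resistance is R_A‖R_B = 7.775 kΩ.
Fractional drop under load = R_th/(R_th + R_L) = 7.775 / (7.775 + 163) = 0.04553.
So the output falls by 4.55 %.

4.55 %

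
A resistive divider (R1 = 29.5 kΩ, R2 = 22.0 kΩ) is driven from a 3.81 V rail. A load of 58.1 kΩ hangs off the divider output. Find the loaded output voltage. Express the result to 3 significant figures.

V_out ≈ 1.34 V

The load sits in parallel with R2: R2‖R_L = (22.0 × 58.1) / (22.0 + 58.1) = 15.96 kΩ.
V_out = 3.81 × 15.96 / (29.5 + 15.96) = 3.81 × 15.96/45.46 = 1.34 V.
(Unloaded it would have been 1.63 V.)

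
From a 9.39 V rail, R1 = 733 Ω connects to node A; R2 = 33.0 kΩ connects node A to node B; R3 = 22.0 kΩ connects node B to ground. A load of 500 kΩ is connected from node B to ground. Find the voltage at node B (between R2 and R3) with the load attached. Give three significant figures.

At node B, R3 is in parallel with the load: R3‖R_L = 21070 Ω.
Below node A the resistance is R2 + (R3‖R_L) = 54070 Ω, so V_A = 9.39 × 54070/54810 = 9.264 V.
Then V_B = V_A × (R3‖R_L)/(R2 + R3‖R_L) = 9.264 × 21070/54070 = 3.61 V.

V ≈ 3.61 V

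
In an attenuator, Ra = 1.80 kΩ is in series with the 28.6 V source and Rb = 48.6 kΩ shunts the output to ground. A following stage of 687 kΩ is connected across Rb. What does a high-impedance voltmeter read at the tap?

The load sits in parallel with Rb: Rb‖R_L = (48.6 × 687) / (48.6 + 687) = 45.39 kΩ.
V_out = 28.6 × 45.39 / (1.80 + 45.39) = 28.6 × 45.39/47.19 = 27.5 V.

V_out ≈ 27.5 V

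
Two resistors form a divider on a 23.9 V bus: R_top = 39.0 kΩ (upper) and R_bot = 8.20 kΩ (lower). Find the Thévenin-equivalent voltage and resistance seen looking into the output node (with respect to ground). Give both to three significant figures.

V_th is the open-circuit tap voltage: 23.9 × 8.20/(39.0 + 8.20) = 4.15 V.
With the supply zeroed, R_top and R_bot appear in parallel from the tap: R_th = R_top‖R_bot = (39.0 × 8.20)/47.20 = 6.78 kΩ.

V_th = 4.15 V, R_th = 6.78 kΩ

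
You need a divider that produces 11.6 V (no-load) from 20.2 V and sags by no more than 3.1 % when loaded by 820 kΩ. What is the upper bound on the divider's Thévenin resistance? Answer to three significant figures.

R_th ≤ 26.2 kΩ

Loading drop = R_th/(R_th + R_L) ≤ 0.0310, so R_th ≤ R_L · ε/(1−ε) = 820 kΩ × 0.0310/0.9690 = 26.2 kΩ.
(Any R1, R2 with R2/(R1+R2) = 0.574 and R1‖R2 ≤ 26.2 kΩ will meet the spec.)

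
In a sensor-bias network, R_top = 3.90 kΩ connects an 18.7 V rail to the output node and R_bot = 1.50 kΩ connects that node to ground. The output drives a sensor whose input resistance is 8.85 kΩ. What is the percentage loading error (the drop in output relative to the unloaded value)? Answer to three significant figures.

The divider's output (Thévenin) resistance is R_top‖R_bot = 1.083 kΩ.
Fractional drop under load = R_th/(R_th + R_L) = 1.083 / (1.083 + 8.85) = 0.1091.
So the output falls by 10.9 %.

10.9 %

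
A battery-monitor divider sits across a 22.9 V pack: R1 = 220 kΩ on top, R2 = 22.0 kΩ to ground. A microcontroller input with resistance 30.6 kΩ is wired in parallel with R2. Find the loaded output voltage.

V_out ≈ 1.26 V

The load sits in parallel with R2: R2‖R_L = (22.0 × 30.6) / (22.0 + 30.6) = 12.80 kΩ.
V_out = 22.9 × 12.80 / (220 + 12.80) = 22.9 × 12.80/232.8 = 1.26 V.
(Unloaded it would have been 2.08 V.)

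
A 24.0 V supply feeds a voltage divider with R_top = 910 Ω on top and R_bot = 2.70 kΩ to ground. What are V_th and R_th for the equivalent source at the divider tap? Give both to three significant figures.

V_th is the open-circuit tap voltage: 24.0 × 2700/(910 + 2700) = 18.0 V.
With the supply zeroed, R_top and R_bot appear in parallel from the tap: R_th = R_top‖R_bot = (910 × 2700)/3610 = 681 Ω.

V_th = 18.0 V, R_th = 681 Ω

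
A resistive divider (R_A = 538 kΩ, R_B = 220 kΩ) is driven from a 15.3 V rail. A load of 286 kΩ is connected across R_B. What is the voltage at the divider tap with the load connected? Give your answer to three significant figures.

V_out ≈ 2.87 V

The load sits in parallel with R_B: R_B‖R_L = (220 × 286) / (220 + 286) = 124.3 kΩ.
V_out = 15.3 × 124.3 / (538 + 124.3) = 15.3 × 124.3/662.3 = 2.87 V.
(Unloaded it would have been 4.44 V.)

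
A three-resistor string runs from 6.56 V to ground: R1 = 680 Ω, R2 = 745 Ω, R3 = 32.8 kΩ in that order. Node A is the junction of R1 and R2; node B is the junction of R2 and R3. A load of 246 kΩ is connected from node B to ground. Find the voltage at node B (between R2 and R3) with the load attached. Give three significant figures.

At node B, R3 is in parallel with the load: R3‖R_L = 28940 Ω.
Below node A the resistance is R2 + (R3‖R_L) = 29690 Ω, so V_A = 6.56 × 29690/30370 = 6.413 V.
Then V_B = V_A × (R3‖R_L)/(R2 + R3‖R_L) = 6.413 × 28940/29690 = 6.25 V.

V ≈ 6.25 V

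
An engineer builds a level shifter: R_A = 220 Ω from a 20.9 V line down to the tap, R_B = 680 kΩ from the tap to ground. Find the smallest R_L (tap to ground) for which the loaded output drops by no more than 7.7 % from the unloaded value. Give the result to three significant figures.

Output resistance R_th = R_A‖R_B = (220 × 680000)/680200 = 219.9 Ω.
The fractional drop is R_th/(R_th + R_L); requiring this ≤ 0.0770 gives R_L ≥ R_th(1/0.0770 − 1) = 219.9 × 11.99 = 2.64 kΩ.

R_L(min) ≈ 2.64 kΩ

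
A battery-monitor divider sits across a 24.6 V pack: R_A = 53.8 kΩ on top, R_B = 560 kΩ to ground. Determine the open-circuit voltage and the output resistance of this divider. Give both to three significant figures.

V_th = 22.4 V, R_th = 49.1 kΩ

V_th is the open-circuit tap voltage: 24.6 × 560/(53.8 + 560) = 22.4 V.
With the supply zeroed, R_A and R_B appear in parallel from the tap: R_th = R_A‖R_B = (53.8 × 560)/613.8 = 49.1 kΩ.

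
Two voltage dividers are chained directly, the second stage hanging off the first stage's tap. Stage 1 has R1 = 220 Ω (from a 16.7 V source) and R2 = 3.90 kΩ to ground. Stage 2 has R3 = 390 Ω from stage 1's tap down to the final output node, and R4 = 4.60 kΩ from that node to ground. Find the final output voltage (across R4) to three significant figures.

V_out ≈ 14.0 V

Stage 2 presents R3+R4 = 4990 Ω as a load on stage 1's tap.
Stage 1's lower leg becomes R2‖(R3+R4) = 2189 Ω, so V_mid = 16.7 × 2189/2409 = 15.17 V.
Stage 2 is itself unloaded: V_out = V_mid × R4/(R3+R4) = 15.17 × 4600/4990 = 14.0 V.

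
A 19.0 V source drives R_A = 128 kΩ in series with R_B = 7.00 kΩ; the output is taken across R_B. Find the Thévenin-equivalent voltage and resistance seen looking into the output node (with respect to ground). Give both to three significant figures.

V_th = 0.985 V, R_th = 6.64 kΩ

V_th is the open-circuit tap voltage: 19.0 × 7.00/(128 + 7.00) = 0.985 V.
With the supply zeroed, R_A and R_B appear in parallel from the tap: R_th = R_A‖R_B = (128 × 7.00)/135.0 = 6.64 kΩ.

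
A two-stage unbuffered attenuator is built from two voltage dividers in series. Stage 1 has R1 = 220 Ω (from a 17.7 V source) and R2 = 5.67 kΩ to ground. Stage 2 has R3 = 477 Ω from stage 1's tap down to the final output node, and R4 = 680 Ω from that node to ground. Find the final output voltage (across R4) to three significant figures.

V_out ≈ 8.46 V

Stage 2 presents R3+R4 = 1157 Ω as a load on stage 1's tap.
Stage 1's lower leg becomes R2‖(R3+R4) = 960.9 Ω, so V_mid = 17.7 × 960.9/1181 = 14.40 V.
Stage 2 is itself unloaded: V_out = V_mid × R4/(R3+R4) = 14.40 × 680/1157 = 8.46 V.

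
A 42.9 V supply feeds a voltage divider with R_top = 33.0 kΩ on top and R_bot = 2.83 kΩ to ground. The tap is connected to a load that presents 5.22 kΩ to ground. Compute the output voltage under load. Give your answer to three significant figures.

V_out ≈ 2.26 V

The load sits in parallel with R_bot: R_bot‖R_L = (2.83 × 5.22) / (2.83 + 5.22) = 1.835 kΩ.
V_out = 42.9 × 1.835 / (33.0 + 1.835) = 42.9 × 1.835/34.84 = 2.26 V.
(Unloaded it would have been 3.39 V.)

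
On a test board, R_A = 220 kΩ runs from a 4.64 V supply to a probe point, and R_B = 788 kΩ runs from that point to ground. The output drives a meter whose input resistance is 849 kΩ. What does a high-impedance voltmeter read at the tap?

The load sits in parallel with R_B: R_B‖R_L = (788 × 849) / (788 + 849) = 408.7 kΩ.
V_out = 4.64 × 408.7 / (220 + 408.7) = 4.64 × 408.7/628.7 = 3.02 V.

V_out ≈ 3.02 V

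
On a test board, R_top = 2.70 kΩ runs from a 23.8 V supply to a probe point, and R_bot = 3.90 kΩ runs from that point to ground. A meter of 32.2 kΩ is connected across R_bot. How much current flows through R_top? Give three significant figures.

I ≈ 3.85 mA

R_bot‖R_L = 3.479 kΩ, so the source sees R_top + R_bot‖R_L = 6.179 kΩ.
I = 23.8 V / 6.179 kΩ = 3.85 mA.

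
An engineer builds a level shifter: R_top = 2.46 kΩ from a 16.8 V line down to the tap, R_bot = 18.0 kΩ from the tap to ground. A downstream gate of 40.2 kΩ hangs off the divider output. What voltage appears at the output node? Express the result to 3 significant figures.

V_out ≈ 14.0 V

The load sits in parallel with R_bot: R_bot‖R_L = (18.0 × 40.2) / (18.0 + 40.2) = 12.43 kΩ.
V_out = 16.8 × 12.43 / (2.46 + 12.43) = 16.8 × 12.43/14.89 = 14.0 V.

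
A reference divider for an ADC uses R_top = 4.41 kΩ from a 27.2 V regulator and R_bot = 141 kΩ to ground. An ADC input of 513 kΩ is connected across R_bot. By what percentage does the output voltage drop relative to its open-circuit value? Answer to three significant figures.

The divider's output (Thévenin) resistance is R_top‖R_bot = 4.276 kΩ.
Fractional drop under load = R_th/(R_th + R_L) = 4.276 / (4.276 + 513) = 0.008267.
So the output falls by 0.827 %.

0.827 %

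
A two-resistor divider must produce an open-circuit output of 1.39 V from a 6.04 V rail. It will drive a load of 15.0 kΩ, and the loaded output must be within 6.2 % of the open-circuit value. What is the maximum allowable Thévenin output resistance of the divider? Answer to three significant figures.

Loading drop = R_th/(R_th + R_L) ≤ 0.0620, so R_th ≤ R_L · ε/(1−ε) = 15.0 kΩ × 0.0620/0.9380 = 991 Ω.

R_th ≤ 991 Ω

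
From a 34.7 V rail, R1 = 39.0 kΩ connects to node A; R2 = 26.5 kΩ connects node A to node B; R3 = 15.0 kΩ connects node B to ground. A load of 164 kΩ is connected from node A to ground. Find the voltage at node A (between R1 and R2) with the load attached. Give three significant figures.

V ≈ 15.9 V

Below node A the series string R2+R3 = 41.50 kΩ sits in parallel with the 164 kΩ load: 33.12 kΩ.
V_A = 34.7 × 33.12/(39.0 + 33.12) = 15.9 V.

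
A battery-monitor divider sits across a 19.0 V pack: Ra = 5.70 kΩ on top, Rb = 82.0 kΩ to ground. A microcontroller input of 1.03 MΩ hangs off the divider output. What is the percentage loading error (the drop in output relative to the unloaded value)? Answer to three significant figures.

0.515 %

The divider's output (Thévenin) resistance is Ra‖Rb = 5.330 kΩ.
Fractional drop under load = R_th/(R_th + R_L) = 5.330 / (5.330 + 1030) = 0.005148.
So the output falls by 0.515 %.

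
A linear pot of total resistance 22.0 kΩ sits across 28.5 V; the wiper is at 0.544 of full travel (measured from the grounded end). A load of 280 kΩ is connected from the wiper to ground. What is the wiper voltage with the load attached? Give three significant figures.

V ≈ 15.2 V

The wiper splits the pot into (1−α)R = 10.03 kΩ above and αR = 11.97 kΩ below.
Lower section ‖ load = 11.48 kΩ.
V_wiper = 28.5 × 11.48/(10.03 + 11.48) = 15.2 V.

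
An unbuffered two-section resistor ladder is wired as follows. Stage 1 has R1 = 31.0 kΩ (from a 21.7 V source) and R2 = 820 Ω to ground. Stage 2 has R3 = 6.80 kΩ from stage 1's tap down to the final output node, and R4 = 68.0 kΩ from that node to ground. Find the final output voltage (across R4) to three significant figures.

V_out ≈ 0.503 V

Stage 2 presents R3+R4 = 74800 Ω as a load on stage 1's tap.
Stage 1's lower leg becomes R2‖(R3+R4) = 811.1 Ω, so V_mid = 21.7 × 811.1/31810 = 0.5533 V.
Stage 2 is itself unloaded: V_out = V_mid × R4/(R3+R4) = 0.5533 × 68000/74800 = 0.503 V.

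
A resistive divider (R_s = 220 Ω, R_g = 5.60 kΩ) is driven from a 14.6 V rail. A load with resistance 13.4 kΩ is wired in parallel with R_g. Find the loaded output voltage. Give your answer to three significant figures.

The load sits in parallel with R_g: R_g‖R_L = (5600 × 13400) / (5600 + 13400) = 3949 Ω.
V_out = 14.6 × 3949 / (220 + 3949) = 14.6 × 3949/4169 = 13.8 V.
(Unloaded it would have been 14.0 V.)

V_out ≈ 13.8 V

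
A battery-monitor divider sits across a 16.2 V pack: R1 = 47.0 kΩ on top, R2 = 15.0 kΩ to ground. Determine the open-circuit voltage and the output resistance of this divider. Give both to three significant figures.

V_th = 3.92 V, R_th = 11.4 kΩ

V_th is the open-circuit tap voltage: 16.2 × 15.0/(47.0 + 15.0) = 3.92 V.
With the supply zeroed, R1 and R2 appear in parallel from the tap: R_th = R1‖R2 = (47.0 × 15.0)/62.00 = 11.4 kΩ.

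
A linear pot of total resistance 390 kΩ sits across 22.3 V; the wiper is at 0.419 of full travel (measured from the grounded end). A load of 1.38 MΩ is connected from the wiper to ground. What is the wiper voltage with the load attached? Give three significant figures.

The wiper splits the pot into (1−α)R = 226.6 kΩ above and αR = 163.4 kΩ below.
Lower section ‖ load = 146.1 kΩ.
V_wiper = 22.3 × 146.1/(226.6 + 146.1) = 8.74 V.

V ≈ 8.74 V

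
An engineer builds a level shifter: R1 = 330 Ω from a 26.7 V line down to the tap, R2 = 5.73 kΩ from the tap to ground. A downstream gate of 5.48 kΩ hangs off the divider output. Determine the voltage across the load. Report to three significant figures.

The load sits in parallel with R2: R2‖R_L = (5730 × 5480) / (5730 + 5480) = 2801 Ω.
V_out = 26.7 × 2801 / (330 + 2801) = 26.7 × 2801/3131 = 23.9 V.

V_out ≈ 23.9 V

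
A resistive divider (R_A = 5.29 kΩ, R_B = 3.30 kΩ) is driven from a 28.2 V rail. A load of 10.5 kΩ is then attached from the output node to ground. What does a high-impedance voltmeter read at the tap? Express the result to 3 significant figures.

The load sits in parallel with R_B: R_B‖R_L = (3.30 × 10.5) / (3.30 + 10.5) = 2.511 kΩ.
V_out = 28.2 × 2.511 / (5.29 + 2.511) = 28.2 × 2.511/7.801 = 9.08 V.

V_out ≈ 9.08 V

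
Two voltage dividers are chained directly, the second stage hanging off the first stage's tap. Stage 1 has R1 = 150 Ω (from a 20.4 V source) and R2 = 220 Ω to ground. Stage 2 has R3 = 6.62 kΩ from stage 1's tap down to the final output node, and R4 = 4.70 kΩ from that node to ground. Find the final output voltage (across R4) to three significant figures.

V_out ≈ 5.00 V

Stage 2 presents R3+R4 = 11320 Ω as a load on stage 1's tap.
Stage 1's lower leg becomes R2‖(R3+R4) = 215.8 Ω, so V_mid = 20.4 × 215.8/365.8 = 12.03 V.
Stage 2 is itself unloaded: V_out = V_mid × R4/(R3+R4) = 12.03 × 4700/11320 = 5.00 V.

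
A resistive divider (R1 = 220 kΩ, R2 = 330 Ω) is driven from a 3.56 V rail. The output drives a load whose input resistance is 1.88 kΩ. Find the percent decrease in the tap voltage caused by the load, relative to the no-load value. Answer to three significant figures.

Unloaded V = 3.56 × 330/220300 = 0.0053320 V.
Loaded: R2‖R_L = 280.7 Ω, giving V = 3.56 × 280.7/220300 = 0.0045368 V.
Drop = (0.0053320 − 0.0045368) / 0.0053320 = 14.9 %.

14.9 %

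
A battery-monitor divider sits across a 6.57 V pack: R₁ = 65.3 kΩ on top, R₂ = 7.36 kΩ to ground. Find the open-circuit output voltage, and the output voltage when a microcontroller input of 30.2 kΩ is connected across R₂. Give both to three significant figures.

Open-circuit: V = 6.57 × 7.36/(65.3 + 7.36) = 0.665 V.
With the load, R₂ becomes R₂‖R_L = 5.918 kΩ, so V = 6.57 × 5.918/71.22 = 0.546 V.

Unloaded: 0.665 V; loaded: 0.546 V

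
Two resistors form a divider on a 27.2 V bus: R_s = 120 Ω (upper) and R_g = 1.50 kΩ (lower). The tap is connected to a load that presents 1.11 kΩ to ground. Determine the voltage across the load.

V_out ≈ 22.9 V

The load sits in parallel with R_g: R_g‖R_L = (1500 × 1110) / (1500 + 1110) = 637.9 Ω.
V_out = 27.2 × 637.9 / (120 + 637.9) = 27.2 × 637.9/757.9 = 22.9 V.
(Unloaded it would have been 25.2 V.)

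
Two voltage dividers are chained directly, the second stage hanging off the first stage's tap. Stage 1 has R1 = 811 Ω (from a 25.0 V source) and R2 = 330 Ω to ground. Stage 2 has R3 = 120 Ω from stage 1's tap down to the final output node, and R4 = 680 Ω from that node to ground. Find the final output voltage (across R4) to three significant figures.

Stage 2 presents R3+R4 = 800.0 Ω as a load on stage 1's tap.
Stage 1's lower leg becomes R2‖(R3+R4) = 233.6 Ω, so V_mid = 25.0 × 233.6/1045 = 5.591 V.
Stage 2 is itself unloaded: V_out = V_mid × R4/(R3+R4) = 5.591 × 680/800.0 = 4.75 V.

V_out ≈ 4.75 V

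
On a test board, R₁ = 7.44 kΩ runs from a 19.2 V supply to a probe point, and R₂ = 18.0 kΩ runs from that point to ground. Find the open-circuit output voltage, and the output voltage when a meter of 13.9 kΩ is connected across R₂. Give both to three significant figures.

Open-circuit: V = 19.2 × 18.0/(7.44 + 18.0) = 13.6 V.
With the load, R₂ becomes R₂‖R_L = 7.843 kΩ, so V = 19.2 × 7.843/15.28 = 9.85 V.

Unloaded: 13.6 V; loaded: 9.85 V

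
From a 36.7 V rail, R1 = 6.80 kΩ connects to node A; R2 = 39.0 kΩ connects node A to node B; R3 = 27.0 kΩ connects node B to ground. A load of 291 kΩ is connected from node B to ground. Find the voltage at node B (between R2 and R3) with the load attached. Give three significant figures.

V ≈ 12.9 V

At node B, R3 is in parallel with the load: R3‖R_L = 24.71 kΩ.
Below node A the resistance is R2 + (R3‖R_L) = 63.71 kΩ, so V_A = 36.7 × 63.71/70.51 = 33.16 V.
Then V_B = V_A × (R3‖R_L)/(R2 + R3‖R_L) = 33.16 × 24.71/63.71 = 12.9 V.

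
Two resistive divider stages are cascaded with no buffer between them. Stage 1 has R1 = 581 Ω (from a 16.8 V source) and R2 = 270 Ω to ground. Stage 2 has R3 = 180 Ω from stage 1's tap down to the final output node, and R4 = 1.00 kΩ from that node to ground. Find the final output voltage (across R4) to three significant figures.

V_out ≈ 3.91 V

Stage 2 presents R3+R4 = 1180 Ω as a load on stage 1's tap.
Stage 1's lower leg becomes R2‖(R3+R4) = 219.7 Ω, so V_mid = 16.8 × 219.7/800.7 = 4.610 V.
Stage 2 is itself unloaded: V_out = V_mid × R4/(R3+R4) = 4.610 × 1000/1180 = 3.91 V.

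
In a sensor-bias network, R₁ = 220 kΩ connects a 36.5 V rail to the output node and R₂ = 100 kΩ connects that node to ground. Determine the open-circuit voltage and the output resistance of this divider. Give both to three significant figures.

V_th is the open-circuit tap voltage: 36.5 × 100/(220 + 100) = 11.4 V.
With the supply zeroed, R₁ and R₂ appear in parallel from the tap: R_th = R₁‖R₂ = (220 × 100)/320.0 = 68.8 kΩ.

V_th = 11.4 V, R_th = 68.8 kΩ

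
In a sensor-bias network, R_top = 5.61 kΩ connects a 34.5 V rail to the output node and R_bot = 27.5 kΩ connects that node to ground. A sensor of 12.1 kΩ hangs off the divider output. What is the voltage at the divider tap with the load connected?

The load sits in parallel with R_bot: R_bot‖R_L = (27.5 × 12.1) / (27.5 + 12.1) = 8.403 kΩ.
V_out = 34.5 × 8.403 / (5.61 + 8.403) = 34.5 × 8.403/14.01 = 20.7 V.
(Unloaded it would have been 28.7 V.)

V_out ≈ 20.7 V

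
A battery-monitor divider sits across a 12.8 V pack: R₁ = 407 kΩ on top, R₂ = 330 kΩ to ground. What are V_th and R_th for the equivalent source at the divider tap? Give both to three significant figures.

V_th is the open-circuit tap voltage: 12.8 × 330/(407 + 330) = 5.73 V.
With the supply zeroed, R₁ and R₂ appear in parallel from the tap: R_th = R₁‖R₂ = (407 × 330)/737.0 = 182 kΩ.

V_th = 5.73 V, R_th = 182 kΩ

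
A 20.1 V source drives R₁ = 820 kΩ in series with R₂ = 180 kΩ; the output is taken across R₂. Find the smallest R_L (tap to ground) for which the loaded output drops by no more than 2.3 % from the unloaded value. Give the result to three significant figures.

Output resistance R_th = R₁‖R₂ = (820 × 180)/1000 = 147.6 kΩ.
The fractional drop is R_th/(R_th + R_L); requiring this ≤ 0.0230 gives R_L ≥ R_th(1/0.0230 − 1) = 147.6 × 42.48 = 6.27 MΩ.

R_L(min) ≈ 6.27 MΩ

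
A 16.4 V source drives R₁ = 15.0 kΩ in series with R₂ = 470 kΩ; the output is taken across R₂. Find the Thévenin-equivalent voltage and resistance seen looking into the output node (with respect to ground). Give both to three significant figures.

V_th is the open-circuit tap voltage: 16.4 × 470/(15.0 + 470) = 15.9 V.
With the supply zeroed, R₁ and R₂ appear in parallel from the tap: R_th = R₁‖R₂ = (15.0 × 470)/485.0 = 14.5 kΩ.

V_th = 15.9 V, R_th = 14.5 kΩ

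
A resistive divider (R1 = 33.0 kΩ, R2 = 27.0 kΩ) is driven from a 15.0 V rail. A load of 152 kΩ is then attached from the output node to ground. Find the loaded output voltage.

The load sits in parallel with R2: R2‖R_L = (27.0 × 152) / (27.0 + 152) = 22.93 kΩ.
V_out = 15.0 × 22.93 / (33.0 + 22.93) = 15.0 × 22.93/55.93 = 6.15 V.

V_out ≈ 6.15 V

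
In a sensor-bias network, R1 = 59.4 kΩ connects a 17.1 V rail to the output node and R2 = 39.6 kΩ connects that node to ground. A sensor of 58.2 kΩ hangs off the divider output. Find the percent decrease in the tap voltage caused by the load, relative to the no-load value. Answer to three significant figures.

Unloaded V = 17.1 × 39.6/99.00 = 6.840 V.
Loaded: R2‖R_L = 23.57 kΩ, giving V = 17.1 × 23.57/82.97 = 4.857 V.
Drop = (6.840 − 4.857) / 6.840 = 29.0 %.

29.0 %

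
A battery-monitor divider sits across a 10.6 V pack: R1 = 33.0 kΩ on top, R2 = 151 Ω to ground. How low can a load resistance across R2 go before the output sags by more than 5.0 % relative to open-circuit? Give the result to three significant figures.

R_L(min) ≈ 2.86 kΩ

Output resistance R_th = R1‖R2 = (33000 × 151)/33150 = 150.3 Ω.
The fractional drop is R_th/(R_th + R_L); requiring this ≤ 0.0500 gives R_L ≥ R_th(1/0.0500 − 1) = 150.3 × 19.00 = 2.86 kΩ.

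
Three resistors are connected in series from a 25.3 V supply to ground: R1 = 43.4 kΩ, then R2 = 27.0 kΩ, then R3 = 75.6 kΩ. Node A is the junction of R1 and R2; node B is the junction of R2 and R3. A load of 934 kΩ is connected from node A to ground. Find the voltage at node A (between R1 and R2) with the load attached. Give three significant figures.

Below node A the series string R2+R3 = 102.6 kΩ sits in parallel with the 934 kΩ load: 92.44 kΩ.
V_A = 25.3 × 92.44/(43.4 + 92.44) = 17.2 V.

V ≈ 17.2 V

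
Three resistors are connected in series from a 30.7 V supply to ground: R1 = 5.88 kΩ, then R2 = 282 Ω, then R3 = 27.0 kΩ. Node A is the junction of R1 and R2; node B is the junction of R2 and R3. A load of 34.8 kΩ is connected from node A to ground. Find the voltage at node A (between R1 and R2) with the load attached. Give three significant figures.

V ≈ 22.2 V

Below node A the series string R2+R3 = 27280 Ω sits in parallel with the 34800 Ω load: 15290 Ω.
V_A = 30.7 × 15290/(5880 + 15290) = 22.2 V.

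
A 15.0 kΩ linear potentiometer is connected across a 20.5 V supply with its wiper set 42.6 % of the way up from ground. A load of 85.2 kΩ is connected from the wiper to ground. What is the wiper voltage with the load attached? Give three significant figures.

V ≈ 8.37 V

The wiper splits the pot into (1−α)R = 8.610 kΩ above and αR = 6.390 kΩ below.
Lower section ‖ load = 5.944 kΩ.
V_wiper = 20.5 × 5.944/(8.610 + 5.944) = 8.37 V.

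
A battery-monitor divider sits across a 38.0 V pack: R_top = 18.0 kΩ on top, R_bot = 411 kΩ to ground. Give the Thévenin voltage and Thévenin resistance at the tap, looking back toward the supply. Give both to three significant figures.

V_th = 36.4 V, R_th = 17.2 kΩ

V_th is the open-circuit tap voltage: 38.0 × 411/(18.0 + 411) = 36.4 V.
With the supply zeroed, R_top and R_bot appear in parallel from the tap: R_th = R_top‖R_bot = (18.0 × 411)/429.0 = 17.2 kΩ.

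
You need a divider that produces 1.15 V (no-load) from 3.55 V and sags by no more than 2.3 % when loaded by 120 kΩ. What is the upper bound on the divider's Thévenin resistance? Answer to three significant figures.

Loading drop = R_th/(R_th + R_L) ≤ 0.0230, so R_th ≤ R_L · ε/(1−ε) = 120 kΩ × 0.0230/0.9770 = 2.82 kΩ.

R_th ≤ 2.82 kΩ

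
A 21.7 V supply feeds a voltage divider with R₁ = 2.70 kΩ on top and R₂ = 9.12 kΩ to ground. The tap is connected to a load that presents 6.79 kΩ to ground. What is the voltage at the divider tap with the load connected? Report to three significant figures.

V_out ≈ 12.8 V

The load sits in parallel with R₂: R₂‖R_L = (9.12 × 6.79) / (9.12 + 6.79) = 3.892 kΩ.
V_out = 21.7 × 3.892 / (2.70 + 3.892) = 21.7 × 3.892/6.592 = 12.8 V.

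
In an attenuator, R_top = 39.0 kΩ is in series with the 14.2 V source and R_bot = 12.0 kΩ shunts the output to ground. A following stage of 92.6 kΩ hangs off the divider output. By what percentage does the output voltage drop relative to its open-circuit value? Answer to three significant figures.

9.02 %

Unloaded V = 14.2 × 12.0/51.00 = 3.3412 V.
Loaded: R_bot‖R_L = 10.62 kΩ, giving V = 14.2 × 10.62/49.62 = 3.0399 V.
Drop = (3.3412 − 3.0399) / 3.3412 = 9.02 %.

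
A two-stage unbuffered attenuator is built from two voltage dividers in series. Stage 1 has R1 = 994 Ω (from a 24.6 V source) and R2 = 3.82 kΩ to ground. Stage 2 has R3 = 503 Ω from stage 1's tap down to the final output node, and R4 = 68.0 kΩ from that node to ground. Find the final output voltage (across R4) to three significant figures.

V_out ≈ 19.2 V

Stage 2 presents R3+R4 = 68500 Ω as a load on stage 1's tap.
Stage 1's lower leg becomes R2‖(R3+R4) = 3618 Ω, so V_mid = 24.6 × 3618/4612 = 19.30 V.
Stage 2 is itself unloaded: V_out = V_mid × R4/(R3+R4) = 19.30 × 68000/68500 = 19.2 V.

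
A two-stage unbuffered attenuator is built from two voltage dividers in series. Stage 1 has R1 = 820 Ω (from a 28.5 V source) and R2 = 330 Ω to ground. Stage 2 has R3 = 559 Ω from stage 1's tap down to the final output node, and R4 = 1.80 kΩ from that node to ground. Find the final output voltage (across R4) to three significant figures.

V_out ≈ 5.67 V

Stage 2 presents R3+R4 = 2359 Ω as a load on stage 1's tap.
Stage 1's lower leg becomes R2‖(R3+R4) = 289.5 Ω, so V_mid = 28.5 × 289.5/1110 = 7.436 V.
Stage 2 is itself unloaded: V_out = V_mid × R4/(R3+R4) = 7.436 × 1800/2359 = 5.67 V.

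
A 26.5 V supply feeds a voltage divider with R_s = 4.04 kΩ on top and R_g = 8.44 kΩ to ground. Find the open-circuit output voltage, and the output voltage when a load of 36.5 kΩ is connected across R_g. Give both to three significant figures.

Unloaded: 17.9 V; loaded: 16.7 V

Open-circuit: V = 26.5 × 8.44/(4.04 + 8.44) = 17.9 V.
With the load, R_g becomes R_g‖R_L = 6.855 kΩ, so V = 26.5 × 6.855/10.89 = 16.7 V.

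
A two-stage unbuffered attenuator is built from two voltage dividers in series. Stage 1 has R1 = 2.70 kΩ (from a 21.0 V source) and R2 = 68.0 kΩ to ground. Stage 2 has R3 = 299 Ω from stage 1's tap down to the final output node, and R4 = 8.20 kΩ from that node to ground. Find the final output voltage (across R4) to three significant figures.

Stage 2 presents R3+R4 = 8499 Ω as a load on stage 1's tap.
Stage 1's lower leg becomes R2‖(R3+R4) = 7555 Ω, so V_mid = 21.0 × 7555/10250 = 15.47 V.
Stage 2 is itself unloaded: V_out = V_mid × R4/(R3+R4) = 15.47 × 8200/8499 = 14.9 V.

V_out ≈ 14.9 V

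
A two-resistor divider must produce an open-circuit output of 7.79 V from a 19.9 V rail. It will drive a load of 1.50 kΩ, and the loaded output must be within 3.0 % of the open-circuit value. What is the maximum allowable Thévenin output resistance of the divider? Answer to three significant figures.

Loading drop = R_th/(R_th + R_L) ≤ 0.0300, so R_th ≤ R_L · ε/(1−ε) = 1.50 kΩ × 0.0300/0.9700 = 46.4 Ω.
(Any R1, R2 with R2/(R1+R2) = 0.391 and R1‖R2 ≤ 46.4 Ω will meet the spec.)

R_th ≤ 46.4 Ω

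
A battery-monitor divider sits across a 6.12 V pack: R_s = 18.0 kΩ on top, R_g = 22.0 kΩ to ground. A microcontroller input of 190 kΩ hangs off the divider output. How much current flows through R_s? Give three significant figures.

R_g‖R_L = 19.72 kΩ, so the source sees R_s + R_g‖R_L = 37.72 kΩ.
I = 6.12 V / 37.72 kΩ = 0.162 mA.

I ≈ 0.162 mA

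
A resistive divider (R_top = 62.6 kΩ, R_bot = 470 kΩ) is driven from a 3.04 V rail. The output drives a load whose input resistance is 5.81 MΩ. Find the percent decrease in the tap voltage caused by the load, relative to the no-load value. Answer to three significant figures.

0.942 %

The divider's output (Thévenin) resistance is R_top‖R_bot = 55.24 kΩ.
Fractional drop under load = R_th/(R_th + R_L) = 55.24 / (55.24 + 5810) = 0.009419.
So the output falls by 0.942 %.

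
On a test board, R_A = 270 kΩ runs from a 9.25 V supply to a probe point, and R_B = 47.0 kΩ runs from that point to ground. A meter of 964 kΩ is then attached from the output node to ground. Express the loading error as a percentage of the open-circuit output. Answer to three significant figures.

The divider's output (Thévenin) resistance is R_A‖R_B = 40.03 kΩ.
Fractional drop under load = R_th/(R_th + R_L) = 40.03 / (40.03 + 964) = 0.03987.
So the output falls by 3.99 %.

3.99 %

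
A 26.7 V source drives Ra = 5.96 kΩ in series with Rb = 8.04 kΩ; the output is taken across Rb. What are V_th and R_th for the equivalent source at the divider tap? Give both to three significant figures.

V_th = 15.3 V, R_th = 3.42 kΩ

V_th is the open-circuit tap voltage: 26.7 × 8.04/(5.96 + 8.04) = 15.3 V.
With the supply zeroed, Ra and Rb appear in parallel from the tap: R_th = Ra‖Rb = (5.96 × 8.04)/14.00 = 3.42 kΩ.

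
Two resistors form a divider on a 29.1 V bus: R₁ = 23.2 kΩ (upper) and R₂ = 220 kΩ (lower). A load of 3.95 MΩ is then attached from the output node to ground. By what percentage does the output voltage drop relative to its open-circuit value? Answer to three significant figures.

0.529 %

The divider's output (Thévenin) resistance is R₁‖R₂ = 20.99 kΩ.
Fractional drop under load = R_th/(R_th + R_L) = 20.99 / (20.99 + 3950) = 0.005285.
So the output falls by 0.529 %.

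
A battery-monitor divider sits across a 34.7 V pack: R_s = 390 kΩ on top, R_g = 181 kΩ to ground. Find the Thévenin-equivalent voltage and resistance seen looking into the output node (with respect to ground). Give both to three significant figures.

V_th is the open-circuit tap voltage: 34.7 × 181/(390 + 181) = 11.0 V.
With the supply zeroed, R_s and R_g appear in parallel from the tap: R_th = R_s‖R_g = (390 × 181)/571.0 = 124 kΩ.

V_th = 11.0 V, R_th = 124 kΩ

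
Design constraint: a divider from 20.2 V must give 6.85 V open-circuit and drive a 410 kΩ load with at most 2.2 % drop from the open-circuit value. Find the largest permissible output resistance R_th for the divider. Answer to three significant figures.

R_th ≤ 9.22 kΩ

Loading drop = R_th/(R_th + R_L) ≤ 0.0220, so R_th ≤ R_L · ε/(1−ε) = 410 kΩ × 0.0220/0.9780 = 9.22 kΩ.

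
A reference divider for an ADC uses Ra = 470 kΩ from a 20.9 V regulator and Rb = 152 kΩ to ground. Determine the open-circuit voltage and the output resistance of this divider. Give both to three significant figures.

V_th = 5.11 V, R_th = 115 kΩ

V_th is the open-circuit tap voltage: 20.9 × 152/(470 + 152) = 5.11 V.
With the supply zeroed, Ra and Rb appear in parallel from the tap: R_th = Ra‖Rb = (470 × 152)/622.0 = 115 kΩ.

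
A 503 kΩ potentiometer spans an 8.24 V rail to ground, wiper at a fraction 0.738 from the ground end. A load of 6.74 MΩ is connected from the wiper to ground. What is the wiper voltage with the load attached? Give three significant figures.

V ≈ 5.99 V

The wiper splits the pot into (1−α)R = 131.8 kΩ above and αR = 371.2 kΩ below.
Lower section ‖ load = 351.8 kΩ.
V_wiper = 8.24 × 351.8/(131.8 + 351.8) = 5.99 V.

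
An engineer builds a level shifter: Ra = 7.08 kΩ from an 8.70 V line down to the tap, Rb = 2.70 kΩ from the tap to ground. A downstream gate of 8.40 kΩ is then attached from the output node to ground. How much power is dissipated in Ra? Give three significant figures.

Total resistance from the source is Ra + (Rb‖R_L) = 9.123 kΩ, so I = 8.70/9.123 kΩ = 0.9536 mA.
P = I²·Ra = (0.9536 mA)² × 7.08 kΩ = 6.44 mW.

P ≈ 6.44 mW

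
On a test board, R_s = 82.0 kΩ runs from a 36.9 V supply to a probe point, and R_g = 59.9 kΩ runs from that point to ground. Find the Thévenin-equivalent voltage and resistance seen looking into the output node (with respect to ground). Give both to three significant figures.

V_th is the open-circuit tap voltage: 36.9 × 59.9/(82.0 + 59.9) = 15.6 V.
With the supply zeroed, R_s and R_g appear in parallel from the tap: R_th = R_s‖R_g = (82.0 × 59.9)/141.9 = 34.6 kΩ.

V_th = 15.6 V, R_th = 34.6 kΩ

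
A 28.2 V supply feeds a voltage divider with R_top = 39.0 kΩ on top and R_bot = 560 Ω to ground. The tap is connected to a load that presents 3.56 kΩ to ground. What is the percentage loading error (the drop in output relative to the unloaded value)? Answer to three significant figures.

Unloaded V = 28.2 × 560/39560 = 0.39919 V.
Loaded: R_bot‖R_L = 483.9 Ω, giving V = 28.2 × 483.9/39480 = 0.34560 V.
Drop = (0.39919 − 0.34560) / 0.39919 = 13.4 %.

13.4 %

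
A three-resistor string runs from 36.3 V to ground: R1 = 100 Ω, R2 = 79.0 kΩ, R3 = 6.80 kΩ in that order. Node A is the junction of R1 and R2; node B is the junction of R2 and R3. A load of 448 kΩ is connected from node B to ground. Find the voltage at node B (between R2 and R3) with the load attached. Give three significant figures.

At node B, R3 is in parallel with the load: R3‖R_L = 6698 Ω.
Below node A the resistance is R2 + (R3‖R_L) = 85700 Ω, so V_A = 36.3 × 85700/85800 = 36.26 V.
Then V_B = V_A × (R3‖R_L)/(R2 + R3‖R_L) = 36.26 × 6698/85700 = 2.83 V.

V ≈ 2.83 V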